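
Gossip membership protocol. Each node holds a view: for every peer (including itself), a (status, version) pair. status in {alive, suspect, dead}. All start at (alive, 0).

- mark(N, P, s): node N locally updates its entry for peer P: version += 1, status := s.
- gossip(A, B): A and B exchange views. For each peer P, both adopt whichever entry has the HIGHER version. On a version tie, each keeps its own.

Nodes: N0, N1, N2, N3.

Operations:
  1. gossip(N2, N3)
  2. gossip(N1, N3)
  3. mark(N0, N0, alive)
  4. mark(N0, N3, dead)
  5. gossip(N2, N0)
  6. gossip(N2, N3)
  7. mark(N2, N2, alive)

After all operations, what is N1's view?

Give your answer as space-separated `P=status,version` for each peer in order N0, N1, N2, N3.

Answer: N0=alive,0 N1=alive,0 N2=alive,0 N3=alive,0

Derivation:
Op 1: gossip N2<->N3 -> N2.N0=(alive,v0) N2.N1=(alive,v0) N2.N2=(alive,v0) N2.N3=(alive,v0) | N3.N0=(alive,v0) N3.N1=(alive,v0) N3.N2=(alive,v0) N3.N3=(alive,v0)
Op 2: gossip N1<->N3 -> N1.N0=(alive,v0) N1.N1=(alive,v0) N1.N2=(alive,v0) N1.N3=(alive,v0) | N3.N0=(alive,v0) N3.N1=(alive,v0) N3.N2=(alive,v0) N3.N3=(alive,v0)
Op 3: N0 marks N0=alive -> (alive,v1)
Op 4: N0 marks N3=dead -> (dead,v1)
Op 5: gossip N2<->N0 -> N2.N0=(alive,v1) N2.N1=(alive,v0) N2.N2=(alive,v0) N2.N3=(dead,v1) | N0.N0=(alive,v1) N0.N1=(alive,v0) N0.N2=(alive,v0) N0.N3=(dead,v1)
Op 6: gossip N2<->N3 -> N2.N0=(alive,v1) N2.N1=(alive,v0) N2.N2=(alive,v0) N2.N3=(dead,v1) | N3.N0=(alive,v1) N3.N1=(alive,v0) N3.N2=(alive,v0) N3.N3=(dead,v1)
Op 7: N2 marks N2=alive -> (alive,v1)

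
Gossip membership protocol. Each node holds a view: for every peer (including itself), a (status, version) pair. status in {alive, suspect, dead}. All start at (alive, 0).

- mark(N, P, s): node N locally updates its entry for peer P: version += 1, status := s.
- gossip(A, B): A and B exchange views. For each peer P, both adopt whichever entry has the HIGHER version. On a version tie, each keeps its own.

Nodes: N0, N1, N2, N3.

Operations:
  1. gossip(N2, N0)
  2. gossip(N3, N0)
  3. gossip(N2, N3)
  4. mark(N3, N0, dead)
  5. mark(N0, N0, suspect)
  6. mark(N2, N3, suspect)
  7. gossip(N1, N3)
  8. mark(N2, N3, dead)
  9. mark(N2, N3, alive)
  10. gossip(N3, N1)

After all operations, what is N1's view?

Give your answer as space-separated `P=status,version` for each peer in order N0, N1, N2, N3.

Op 1: gossip N2<->N0 -> N2.N0=(alive,v0) N2.N1=(alive,v0) N2.N2=(alive,v0) N2.N3=(alive,v0) | N0.N0=(alive,v0) N0.N1=(alive,v0) N0.N2=(alive,v0) N0.N3=(alive,v0)
Op 2: gossip N3<->N0 -> N3.N0=(alive,v0) N3.N1=(alive,v0) N3.N2=(alive,v0) N3.N3=(alive,v0) | N0.N0=(alive,v0) N0.N1=(alive,v0) N0.N2=(alive,v0) N0.N3=(alive,v0)
Op 3: gossip N2<->N3 -> N2.N0=(alive,v0) N2.N1=(alive,v0) N2.N2=(alive,v0) N2.N3=(alive,v0) | N3.N0=(alive,v0) N3.N1=(alive,v0) N3.N2=(alive,v0) N3.N3=(alive,v0)
Op 4: N3 marks N0=dead -> (dead,v1)
Op 5: N0 marks N0=suspect -> (suspect,v1)
Op 6: N2 marks N3=suspect -> (suspect,v1)
Op 7: gossip N1<->N3 -> N1.N0=(dead,v1) N1.N1=(alive,v0) N1.N2=(alive,v0) N1.N3=(alive,v0) | N3.N0=(dead,v1) N3.N1=(alive,v0) N3.N2=(alive,v0) N3.N3=(alive,v0)
Op 8: N2 marks N3=dead -> (dead,v2)
Op 9: N2 marks N3=alive -> (alive,v3)
Op 10: gossip N3<->N1 -> N3.N0=(dead,v1) N3.N1=(alive,v0) N3.N2=(alive,v0) N3.N3=(alive,v0) | N1.N0=(dead,v1) N1.N1=(alive,v0) N1.N2=(alive,v0) N1.N3=(alive,v0)

Answer: N0=dead,1 N1=alive,0 N2=alive,0 N3=alive,0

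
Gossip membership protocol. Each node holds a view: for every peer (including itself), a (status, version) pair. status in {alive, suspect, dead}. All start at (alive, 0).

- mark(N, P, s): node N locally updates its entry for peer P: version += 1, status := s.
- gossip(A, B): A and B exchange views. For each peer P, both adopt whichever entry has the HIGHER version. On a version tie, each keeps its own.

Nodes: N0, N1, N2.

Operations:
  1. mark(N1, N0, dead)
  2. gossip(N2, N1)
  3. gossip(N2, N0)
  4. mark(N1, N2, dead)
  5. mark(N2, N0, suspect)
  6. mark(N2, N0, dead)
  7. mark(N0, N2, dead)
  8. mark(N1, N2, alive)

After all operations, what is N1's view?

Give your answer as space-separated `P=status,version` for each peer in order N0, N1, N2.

Op 1: N1 marks N0=dead -> (dead,v1)
Op 2: gossip N2<->N1 -> N2.N0=(dead,v1) N2.N1=(alive,v0) N2.N2=(alive,v0) | N1.N0=(dead,v1) N1.N1=(alive,v0) N1.N2=(alive,v0)
Op 3: gossip N2<->N0 -> N2.N0=(dead,v1) N2.N1=(alive,v0) N2.N2=(alive,v0) | N0.N0=(dead,v1) N0.N1=(alive,v0) N0.N2=(alive,v0)
Op 4: N1 marks N2=dead -> (dead,v1)
Op 5: N2 marks N0=suspect -> (suspect,v2)
Op 6: N2 marks N0=dead -> (dead,v3)
Op 7: N0 marks N2=dead -> (dead,v1)
Op 8: N1 marks N2=alive -> (alive,v2)

Answer: N0=dead,1 N1=alive,0 N2=alive,2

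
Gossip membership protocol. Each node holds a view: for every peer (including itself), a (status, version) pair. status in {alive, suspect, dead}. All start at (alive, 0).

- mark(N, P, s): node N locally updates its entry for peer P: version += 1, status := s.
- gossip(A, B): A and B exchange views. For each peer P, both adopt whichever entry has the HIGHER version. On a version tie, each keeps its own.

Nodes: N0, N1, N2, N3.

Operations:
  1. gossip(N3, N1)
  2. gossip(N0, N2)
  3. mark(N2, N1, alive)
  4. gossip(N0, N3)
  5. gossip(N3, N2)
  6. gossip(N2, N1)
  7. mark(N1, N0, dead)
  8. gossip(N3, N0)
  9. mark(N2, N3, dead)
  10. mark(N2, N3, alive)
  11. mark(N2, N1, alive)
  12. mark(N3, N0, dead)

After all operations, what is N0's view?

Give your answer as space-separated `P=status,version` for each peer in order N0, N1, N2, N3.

Answer: N0=alive,0 N1=alive,1 N2=alive,0 N3=alive,0

Derivation:
Op 1: gossip N3<->N1 -> N3.N0=(alive,v0) N3.N1=(alive,v0) N3.N2=(alive,v0) N3.N3=(alive,v0) | N1.N0=(alive,v0) N1.N1=(alive,v0) N1.N2=(alive,v0) N1.N3=(alive,v0)
Op 2: gossip N0<->N2 -> N0.N0=(alive,v0) N0.N1=(alive,v0) N0.N2=(alive,v0) N0.N3=(alive,v0) | N2.N0=(alive,v0) N2.N1=(alive,v0) N2.N2=(alive,v0) N2.N3=(alive,v0)
Op 3: N2 marks N1=alive -> (alive,v1)
Op 4: gossip N0<->N3 -> N0.N0=(alive,v0) N0.N1=(alive,v0) N0.N2=(alive,v0) N0.N3=(alive,v0) | N3.N0=(alive,v0) N3.N1=(alive,v0) N3.N2=(alive,v0) N3.N3=(alive,v0)
Op 5: gossip N3<->N2 -> N3.N0=(alive,v0) N3.N1=(alive,v1) N3.N2=(alive,v0) N3.N3=(alive,v0) | N2.N0=(alive,v0) N2.N1=(alive,v1) N2.N2=(alive,v0) N2.N3=(alive,v0)
Op 6: gossip N2<->N1 -> N2.N0=(alive,v0) N2.N1=(alive,v1) N2.N2=(alive,v0) N2.N3=(alive,v0) | N1.N0=(alive,v0) N1.N1=(alive,v1) N1.N2=(alive,v0) N1.N3=(alive,v0)
Op 7: N1 marks N0=dead -> (dead,v1)
Op 8: gossip N3<->N0 -> N3.N0=(alive,v0) N3.N1=(alive,v1) N3.N2=(alive,v0) N3.N3=(alive,v0) | N0.N0=(alive,v0) N0.N1=(alive,v1) N0.N2=(alive,v0) N0.N3=(alive,v0)
Op 9: N2 marks N3=dead -> (dead,v1)
Op 10: N2 marks N3=alive -> (alive,v2)
Op 11: N2 marks N1=alive -> (alive,v2)
Op 12: N3 marks N0=dead -> (dead,v1)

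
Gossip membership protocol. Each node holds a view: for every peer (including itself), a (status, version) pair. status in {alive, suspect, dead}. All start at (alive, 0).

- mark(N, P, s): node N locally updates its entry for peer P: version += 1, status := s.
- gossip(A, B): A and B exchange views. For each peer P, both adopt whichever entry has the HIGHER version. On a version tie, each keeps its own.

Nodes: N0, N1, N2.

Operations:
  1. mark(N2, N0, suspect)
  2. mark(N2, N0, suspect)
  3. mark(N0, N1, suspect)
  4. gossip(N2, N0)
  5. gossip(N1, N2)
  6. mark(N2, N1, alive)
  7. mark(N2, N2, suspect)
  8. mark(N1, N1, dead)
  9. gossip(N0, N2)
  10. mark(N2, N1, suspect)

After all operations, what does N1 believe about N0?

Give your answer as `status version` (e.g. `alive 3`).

Answer: suspect 2

Derivation:
Op 1: N2 marks N0=suspect -> (suspect,v1)
Op 2: N2 marks N0=suspect -> (suspect,v2)
Op 3: N0 marks N1=suspect -> (suspect,v1)
Op 4: gossip N2<->N0 -> N2.N0=(suspect,v2) N2.N1=(suspect,v1) N2.N2=(alive,v0) | N0.N0=(suspect,v2) N0.N1=(suspect,v1) N0.N2=(alive,v0)
Op 5: gossip N1<->N2 -> N1.N0=(suspect,v2) N1.N1=(suspect,v1) N1.N2=(alive,v0) | N2.N0=(suspect,v2) N2.N1=(suspect,v1) N2.N2=(alive,v0)
Op 6: N2 marks N1=alive -> (alive,v2)
Op 7: N2 marks N2=suspect -> (suspect,v1)
Op 8: N1 marks N1=dead -> (dead,v2)
Op 9: gossip N0<->N2 -> N0.N0=(suspect,v2) N0.N1=(alive,v2) N0.N2=(suspect,v1) | N2.N0=(suspect,v2) N2.N1=(alive,v2) N2.N2=(suspect,v1)
Op 10: N2 marks N1=suspect -> (suspect,v3)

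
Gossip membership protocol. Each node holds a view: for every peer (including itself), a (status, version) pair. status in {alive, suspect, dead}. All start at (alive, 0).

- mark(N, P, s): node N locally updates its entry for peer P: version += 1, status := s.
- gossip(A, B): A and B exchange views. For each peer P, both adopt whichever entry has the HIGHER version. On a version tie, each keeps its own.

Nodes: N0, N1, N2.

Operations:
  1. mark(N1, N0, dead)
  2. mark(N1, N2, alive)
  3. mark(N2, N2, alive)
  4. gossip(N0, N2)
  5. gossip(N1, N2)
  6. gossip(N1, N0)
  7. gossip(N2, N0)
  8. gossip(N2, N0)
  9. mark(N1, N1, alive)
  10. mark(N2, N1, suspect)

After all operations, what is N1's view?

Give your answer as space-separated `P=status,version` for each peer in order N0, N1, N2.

Op 1: N1 marks N0=dead -> (dead,v1)
Op 2: N1 marks N2=alive -> (alive,v1)
Op 3: N2 marks N2=alive -> (alive,v1)
Op 4: gossip N0<->N2 -> N0.N0=(alive,v0) N0.N1=(alive,v0) N0.N2=(alive,v1) | N2.N0=(alive,v0) N2.N1=(alive,v0) N2.N2=(alive,v1)
Op 5: gossip N1<->N2 -> N1.N0=(dead,v1) N1.N1=(alive,v0) N1.N2=(alive,v1) | N2.N0=(dead,v1) N2.N1=(alive,v0) N2.N2=(alive,v1)
Op 6: gossip N1<->N0 -> N1.N0=(dead,v1) N1.N1=(alive,v0) N1.N2=(alive,v1) | N0.N0=(dead,v1) N0.N1=(alive,v0) N0.N2=(alive,v1)
Op 7: gossip N2<->N0 -> N2.N0=(dead,v1) N2.N1=(alive,v0) N2.N2=(alive,v1) | N0.N0=(dead,v1) N0.N1=(alive,v0) N0.N2=(alive,v1)
Op 8: gossip N2<->N0 -> N2.N0=(dead,v1) N2.N1=(alive,v0) N2.N2=(alive,v1) | N0.N0=(dead,v1) N0.N1=(alive,v0) N0.N2=(alive,v1)
Op 9: N1 marks N1=alive -> (alive,v1)
Op 10: N2 marks N1=suspect -> (suspect,v1)

Answer: N0=dead,1 N1=alive,1 N2=alive,1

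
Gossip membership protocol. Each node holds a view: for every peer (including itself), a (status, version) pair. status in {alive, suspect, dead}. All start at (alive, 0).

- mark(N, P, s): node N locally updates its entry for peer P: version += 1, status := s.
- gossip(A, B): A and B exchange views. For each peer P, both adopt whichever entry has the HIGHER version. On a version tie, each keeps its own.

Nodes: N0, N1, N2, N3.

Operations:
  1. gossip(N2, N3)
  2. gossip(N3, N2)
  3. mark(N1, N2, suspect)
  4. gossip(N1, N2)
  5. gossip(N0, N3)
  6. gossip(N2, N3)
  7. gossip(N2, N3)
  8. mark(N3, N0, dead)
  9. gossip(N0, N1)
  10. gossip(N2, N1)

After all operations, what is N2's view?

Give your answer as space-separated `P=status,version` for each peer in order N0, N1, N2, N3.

Op 1: gossip N2<->N3 -> N2.N0=(alive,v0) N2.N1=(alive,v0) N2.N2=(alive,v0) N2.N3=(alive,v0) | N3.N0=(alive,v0) N3.N1=(alive,v0) N3.N2=(alive,v0) N3.N3=(alive,v0)
Op 2: gossip N3<->N2 -> N3.N0=(alive,v0) N3.N1=(alive,v0) N3.N2=(alive,v0) N3.N3=(alive,v0) | N2.N0=(alive,v0) N2.N1=(alive,v0) N2.N2=(alive,v0) N2.N3=(alive,v0)
Op 3: N1 marks N2=suspect -> (suspect,v1)
Op 4: gossip N1<->N2 -> N1.N0=(alive,v0) N1.N1=(alive,v0) N1.N2=(suspect,v1) N1.N3=(alive,v0) | N2.N0=(alive,v0) N2.N1=(alive,v0) N2.N2=(suspect,v1) N2.N3=(alive,v0)
Op 5: gossip N0<->N3 -> N0.N0=(alive,v0) N0.N1=(alive,v0) N0.N2=(alive,v0) N0.N3=(alive,v0) | N3.N0=(alive,v0) N3.N1=(alive,v0) N3.N2=(alive,v0) N3.N3=(alive,v0)
Op 6: gossip N2<->N3 -> N2.N0=(alive,v0) N2.N1=(alive,v0) N2.N2=(suspect,v1) N2.N3=(alive,v0) | N3.N0=(alive,v0) N3.N1=(alive,v0) N3.N2=(suspect,v1) N3.N3=(alive,v0)
Op 7: gossip N2<->N3 -> N2.N0=(alive,v0) N2.N1=(alive,v0) N2.N2=(suspect,v1) N2.N3=(alive,v0) | N3.N0=(alive,v0) N3.N1=(alive,v0) N3.N2=(suspect,v1) N3.N3=(alive,v0)
Op 8: N3 marks N0=dead -> (dead,v1)
Op 9: gossip N0<->N1 -> N0.N0=(alive,v0) N0.N1=(alive,v0) N0.N2=(suspect,v1) N0.N3=(alive,v0) | N1.N0=(alive,v0) N1.N1=(alive,v0) N1.N2=(suspect,v1) N1.N3=(alive,v0)
Op 10: gossip N2<->N1 -> N2.N0=(alive,v0) N2.N1=(alive,v0) N2.N2=(suspect,v1) N2.N3=(alive,v0) | N1.N0=(alive,v0) N1.N1=(alive,v0) N1.N2=(suspect,v1) N1.N3=(alive,v0)

Answer: N0=alive,0 N1=alive,0 N2=suspect,1 N3=alive,0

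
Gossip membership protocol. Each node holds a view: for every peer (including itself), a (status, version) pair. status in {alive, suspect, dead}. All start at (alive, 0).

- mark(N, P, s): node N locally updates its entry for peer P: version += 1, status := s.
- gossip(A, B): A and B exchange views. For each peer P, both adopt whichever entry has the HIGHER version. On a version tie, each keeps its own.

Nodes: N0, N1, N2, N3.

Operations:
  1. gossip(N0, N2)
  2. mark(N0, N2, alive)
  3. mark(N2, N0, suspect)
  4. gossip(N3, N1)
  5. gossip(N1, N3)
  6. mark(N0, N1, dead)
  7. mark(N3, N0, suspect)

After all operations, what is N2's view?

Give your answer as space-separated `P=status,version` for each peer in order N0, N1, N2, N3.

Answer: N0=suspect,1 N1=alive,0 N2=alive,0 N3=alive,0

Derivation:
Op 1: gossip N0<->N2 -> N0.N0=(alive,v0) N0.N1=(alive,v0) N0.N2=(alive,v0) N0.N3=(alive,v0) | N2.N0=(alive,v0) N2.N1=(alive,v0) N2.N2=(alive,v0) N2.N3=(alive,v0)
Op 2: N0 marks N2=alive -> (alive,v1)
Op 3: N2 marks N0=suspect -> (suspect,v1)
Op 4: gossip N3<->N1 -> N3.N0=(alive,v0) N3.N1=(alive,v0) N3.N2=(alive,v0) N3.N3=(alive,v0) | N1.N0=(alive,v0) N1.N1=(alive,v0) N1.N2=(alive,v0) N1.N3=(alive,v0)
Op 5: gossip N1<->N3 -> N1.N0=(alive,v0) N1.N1=(alive,v0) N1.N2=(alive,v0) N1.N3=(alive,v0) | N3.N0=(alive,v0) N3.N1=(alive,v0) N3.N2=(alive,v0) N3.N3=(alive,v0)
Op 6: N0 marks N1=dead -> (dead,v1)
Op 7: N3 marks N0=suspect -> (suspect,v1)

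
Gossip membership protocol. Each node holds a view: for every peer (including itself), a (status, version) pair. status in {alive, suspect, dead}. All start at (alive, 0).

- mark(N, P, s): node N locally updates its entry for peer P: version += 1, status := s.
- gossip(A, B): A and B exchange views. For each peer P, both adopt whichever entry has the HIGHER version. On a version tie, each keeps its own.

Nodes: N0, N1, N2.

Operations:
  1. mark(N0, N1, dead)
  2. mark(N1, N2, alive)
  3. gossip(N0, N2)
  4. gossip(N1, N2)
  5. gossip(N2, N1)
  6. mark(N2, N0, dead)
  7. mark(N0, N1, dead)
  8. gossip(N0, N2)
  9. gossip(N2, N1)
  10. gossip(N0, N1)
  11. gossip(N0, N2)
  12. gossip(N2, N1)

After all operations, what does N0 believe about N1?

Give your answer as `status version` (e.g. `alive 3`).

Op 1: N0 marks N1=dead -> (dead,v1)
Op 2: N1 marks N2=alive -> (alive,v1)
Op 3: gossip N0<->N2 -> N0.N0=(alive,v0) N0.N1=(dead,v1) N0.N2=(alive,v0) | N2.N0=(alive,v0) N2.N1=(dead,v1) N2.N2=(alive,v0)
Op 4: gossip N1<->N2 -> N1.N0=(alive,v0) N1.N1=(dead,v1) N1.N2=(alive,v1) | N2.N0=(alive,v0) N2.N1=(dead,v1) N2.N2=(alive,v1)
Op 5: gossip N2<->N1 -> N2.N0=(alive,v0) N2.N1=(dead,v1) N2.N2=(alive,v1) | N1.N0=(alive,v0) N1.N1=(dead,v1) N1.N2=(alive,v1)
Op 6: N2 marks N0=dead -> (dead,v1)
Op 7: N0 marks N1=dead -> (dead,v2)
Op 8: gossip N0<->N2 -> N0.N0=(dead,v1) N0.N1=(dead,v2) N0.N2=(alive,v1) | N2.N0=(dead,v1) N2.N1=(dead,v2) N2.N2=(alive,v1)
Op 9: gossip N2<->N1 -> N2.N0=(dead,v1) N2.N1=(dead,v2) N2.N2=(alive,v1) | N1.N0=(dead,v1) N1.N1=(dead,v2) N1.N2=(alive,v1)
Op 10: gossip N0<->N1 -> N0.N0=(dead,v1) N0.N1=(dead,v2) N0.N2=(alive,v1) | N1.N0=(dead,v1) N1.N1=(dead,v2) N1.N2=(alive,v1)
Op 11: gossip N0<->N2 -> N0.N0=(dead,v1) N0.N1=(dead,v2) N0.N2=(alive,v1) | N2.N0=(dead,v1) N2.N1=(dead,v2) N2.N2=(alive,v1)
Op 12: gossip N2<->N1 -> N2.N0=(dead,v1) N2.N1=(dead,v2) N2.N2=(alive,v1) | N1.N0=(dead,v1) N1.N1=(dead,v2) N1.N2=(alive,v1)

Answer: dead 2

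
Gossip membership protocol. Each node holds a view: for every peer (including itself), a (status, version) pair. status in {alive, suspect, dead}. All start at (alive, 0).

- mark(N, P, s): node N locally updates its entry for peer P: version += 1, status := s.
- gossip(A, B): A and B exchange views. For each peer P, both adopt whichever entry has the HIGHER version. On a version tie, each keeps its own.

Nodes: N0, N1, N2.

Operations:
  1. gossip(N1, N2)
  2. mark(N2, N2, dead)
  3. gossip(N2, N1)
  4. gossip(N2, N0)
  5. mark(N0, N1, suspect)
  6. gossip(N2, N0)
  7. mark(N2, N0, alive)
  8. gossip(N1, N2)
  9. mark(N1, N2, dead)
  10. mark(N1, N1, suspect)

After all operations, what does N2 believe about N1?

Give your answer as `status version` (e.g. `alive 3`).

Op 1: gossip N1<->N2 -> N1.N0=(alive,v0) N1.N1=(alive,v0) N1.N2=(alive,v0) | N2.N0=(alive,v0) N2.N1=(alive,v0) N2.N2=(alive,v0)
Op 2: N2 marks N2=dead -> (dead,v1)
Op 3: gossip N2<->N1 -> N2.N0=(alive,v0) N2.N1=(alive,v0) N2.N2=(dead,v1) | N1.N0=(alive,v0) N1.N1=(alive,v0) N1.N2=(dead,v1)
Op 4: gossip N2<->N0 -> N2.N0=(alive,v0) N2.N1=(alive,v0) N2.N2=(dead,v1) | N0.N0=(alive,v0) N0.N1=(alive,v0) N0.N2=(dead,v1)
Op 5: N0 marks N1=suspect -> (suspect,v1)
Op 6: gossip N2<->N0 -> N2.N0=(alive,v0) N2.N1=(suspect,v1) N2.N2=(dead,v1) | N0.N0=(alive,v0) N0.N1=(suspect,v1) N0.N2=(dead,v1)
Op 7: N2 marks N0=alive -> (alive,v1)
Op 8: gossip N1<->N2 -> N1.N0=(alive,v1) N1.N1=(suspect,v1) N1.N2=(dead,v1) | N2.N0=(alive,v1) N2.N1=(suspect,v1) N2.N2=(dead,v1)
Op 9: N1 marks N2=dead -> (dead,v2)
Op 10: N1 marks N1=suspect -> (suspect,v2)

Answer: suspect 1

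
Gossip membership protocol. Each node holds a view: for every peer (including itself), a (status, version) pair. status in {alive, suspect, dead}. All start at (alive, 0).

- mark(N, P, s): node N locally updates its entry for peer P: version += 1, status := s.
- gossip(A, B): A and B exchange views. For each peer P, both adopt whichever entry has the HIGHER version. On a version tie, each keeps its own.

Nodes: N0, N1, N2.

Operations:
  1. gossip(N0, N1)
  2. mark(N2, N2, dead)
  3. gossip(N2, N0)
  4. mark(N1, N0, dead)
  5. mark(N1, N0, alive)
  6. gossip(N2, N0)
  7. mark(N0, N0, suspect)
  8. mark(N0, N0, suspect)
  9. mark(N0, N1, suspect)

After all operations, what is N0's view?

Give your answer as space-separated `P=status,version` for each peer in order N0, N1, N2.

Op 1: gossip N0<->N1 -> N0.N0=(alive,v0) N0.N1=(alive,v0) N0.N2=(alive,v0) | N1.N0=(alive,v0) N1.N1=(alive,v0) N1.N2=(alive,v0)
Op 2: N2 marks N2=dead -> (dead,v1)
Op 3: gossip N2<->N0 -> N2.N0=(alive,v0) N2.N1=(alive,v0) N2.N2=(dead,v1) | N0.N0=(alive,v0) N0.N1=(alive,v0) N0.N2=(dead,v1)
Op 4: N1 marks N0=dead -> (dead,v1)
Op 5: N1 marks N0=alive -> (alive,v2)
Op 6: gossip N2<->N0 -> N2.N0=(alive,v0) N2.N1=(alive,v0) N2.N2=(dead,v1) | N0.N0=(alive,v0) N0.N1=(alive,v0) N0.N2=(dead,v1)
Op 7: N0 marks N0=suspect -> (suspect,v1)
Op 8: N0 marks N0=suspect -> (suspect,v2)
Op 9: N0 marks N1=suspect -> (suspect,v1)

Answer: N0=suspect,2 N1=suspect,1 N2=dead,1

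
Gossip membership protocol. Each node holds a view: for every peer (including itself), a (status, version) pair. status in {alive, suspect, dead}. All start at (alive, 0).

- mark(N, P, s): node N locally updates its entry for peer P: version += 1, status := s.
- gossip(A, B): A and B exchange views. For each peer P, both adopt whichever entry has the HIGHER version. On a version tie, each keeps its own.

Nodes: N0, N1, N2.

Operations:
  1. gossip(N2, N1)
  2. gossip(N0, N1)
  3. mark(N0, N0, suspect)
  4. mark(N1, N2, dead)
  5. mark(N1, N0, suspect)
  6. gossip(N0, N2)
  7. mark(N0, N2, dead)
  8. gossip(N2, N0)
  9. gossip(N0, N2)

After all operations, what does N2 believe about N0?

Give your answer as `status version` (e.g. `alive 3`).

Op 1: gossip N2<->N1 -> N2.N0=(alive,v0) N2.N1=(alive,v0) N2.N2=(alive,v0) | N1.N0=(alive,v0) N1.N1=(alive,v0) N1.N2=(alive,v0)
Op 2: gossip N0<->N1 -> N0.N0=(alive,v0) N0.N1=(alive,v0) N0.N2=(alive,v0) | N1.N0=(alive,v0) N1.N1=(alive,v0) N1.N2=(alive,v0)
Op 3: N0 marks N0=suspect -> (suspect,v1)
Op 4: N1 marks N2=dead -> (dead,v1)
Op 5: N1 marks N0=suspect -> (suspect,v1)
Op 6: gossip N0<->N2 -> N0.N0=(suspect,v1) N0.N1=(alive,v0) N0.N2=(alive,v0) | N2.N0=(suspect,v1) N2.N1=(alive,v0) N2.N2=(alive,v0)
Op 7: N0 marks N2=dead -> (dead,v1)
Op 8: gossip N2<->N0 -> N2.N0=(suspect,v1) N2.N1=(alive,v0) N2.N2=(dead,v1) | N0.N0=(suspect,v1) N0.N1=(alive,v0) N0.N2=(dead,v1)
Op 9: gossip N0<->N2 -> N0.N0=(suspect,v1) N0.N1=(alive,v0) N0.N2=(dead,v1) | N2.N0=(suspect,v1) N2.N1=(alive,v0) N2.N2=(dead,v1)

Answer: suspect 1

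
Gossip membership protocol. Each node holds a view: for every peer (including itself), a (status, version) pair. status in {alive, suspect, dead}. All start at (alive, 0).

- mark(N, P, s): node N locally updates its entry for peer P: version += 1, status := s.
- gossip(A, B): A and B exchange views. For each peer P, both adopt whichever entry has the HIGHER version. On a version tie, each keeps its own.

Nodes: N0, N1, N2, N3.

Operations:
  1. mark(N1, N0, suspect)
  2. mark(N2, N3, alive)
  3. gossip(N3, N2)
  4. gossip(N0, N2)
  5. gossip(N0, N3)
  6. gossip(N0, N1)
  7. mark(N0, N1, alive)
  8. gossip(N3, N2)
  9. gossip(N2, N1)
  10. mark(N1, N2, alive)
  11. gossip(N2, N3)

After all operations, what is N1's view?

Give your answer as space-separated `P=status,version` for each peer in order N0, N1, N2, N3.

Answer: N0=suspect,1 N1=alive,0 N2=alive,1 N3=alive,1

Derivation:
Op 1: N1 marks N0=suspect -> (suspect,v1)
Op 2: N2 marks N3=alive -> (alive,v1)
Op 3: gossip N3<->N2 -> N3.N0=(alive,v0) N3.N1=(alive,v0) N3.N2=(alive,v0) N3.N3=(alive,v1) | N2.N0=(alive,v0) N2.N1=(alive,v0) N2.N2=(alive,v0) N2.N3=(alive,v1)
Op 4: gossip N0<->N2 -> N0.N0=(alive,v0) N0.N1=(alive,v0) N0.N2=(alive,v0) N0.N3=(alive,v1) | N2.N0=(alive,v0) N2.N1=(alive,v0) N2.N2=(alive,v0) N2.N3=(alive,v1)
Op 5: gossip N0<->N3 -> N0.N0=(alive,v0) N0.N1=(alive,v0) N0.N2=(alive,v0) N0.N3=(alive,v1) | N3.N0=(alive,v0) N3.N1=(alive,v0) N3.N2=(alive,v0) N3.N3=(alive,v1)
Op 6: gossip N0<->N1 -> N0.N0=(suspect,v1) N0.N1=(alive,v0) N0.N2=(alive,v0) N0.N3=(alive,v1) | N1.N0=(suspect,v1) N1.N1=(alive,v0) N1.N2=(alive,v0) N1.N3=(alive,v1)
Op 7: N0 marks N1=alive -> (alive,v1)
Op 8: gossip N3<->N2 -> N3.N0=(alive,v0) N3.N1=(alive,v0) N3.N2=(alive,v0) N3.N3=(alive,v1) | N2.N0=(alive,v0) N2.N1=(alive,v0) N2.N2=(alive,v0) N2.N3=(alive,v1)
Op 9: gossip N2<->N1 -> N2.N0=(suspect,v1) N2.N1=(alive,v0) N2.N2=(alive,v0) N2.N3=(alive,v1) | N1.N0=(suspect,v1) N1.N1=(alive,v0) N1.N2=(alive,v0) N1.N3=(alive,v1)
Op 10: N1 marks N2=alive -> (alive,v1)
Op 11: gossip N2<->N3 -> N2.N0=(suspect,v1) N2.N1=(alive,v0) N2.N2=(alive,v0) N2.N3=(alive,v1) | N3.N0=(suspect,v1) N3.N1=(alive,v0) N3.N2=(alive,v0) N3.N3=(alive,v1)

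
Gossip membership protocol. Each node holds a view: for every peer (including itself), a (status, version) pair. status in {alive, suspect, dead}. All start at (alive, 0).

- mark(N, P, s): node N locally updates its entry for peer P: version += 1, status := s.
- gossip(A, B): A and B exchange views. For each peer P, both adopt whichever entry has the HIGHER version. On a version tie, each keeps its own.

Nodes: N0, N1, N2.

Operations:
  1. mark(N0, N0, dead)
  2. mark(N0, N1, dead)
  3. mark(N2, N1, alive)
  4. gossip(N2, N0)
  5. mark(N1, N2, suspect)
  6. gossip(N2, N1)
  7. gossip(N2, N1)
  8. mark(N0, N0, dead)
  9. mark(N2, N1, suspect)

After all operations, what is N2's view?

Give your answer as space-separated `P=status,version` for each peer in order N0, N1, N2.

Answer: N0=dead,1 N1=suspect,2 N2=suspect,1

Derivation:
Op 1: N0 marks N0=dead -> (dead,v1)
Op 2: N0 marks N1=dead -> (dead,v1)
Op 3: N2 marks N1=alive -> (alive,v1)
Op 4: gossip N2<->N0 -> N2.N0=(dead,v1) N2.N1=(alive,v1) N2.N2=(alive,v0) | N0.N0=(dead,v1) N0.N1=(dead,v1) N0.N2=(alive,v0)
Op 5: N1 marks N2=suspect -> (suspect,v1)
Op 6: gossip N2<->N1 -> N2.N0=(dead,v1) N2.N1=(alive,v1) N2.N2=(suspect,v1) | N1.N0=(dead,v1) N1.N1=(alive,v1) N1.N2=(suspect,v1)
Op 7: gossip N2<->N1 -> N2.N0=(dead,v1) N2.N1=(alive,v1) N2.N2=(suspect,v1) | N1.N0=(dead,v1) N1.N1=(alive,v1) N1.N2=(suspect,v1)
Op 8: N0 marks N0=dead -> (dead,v2)
Op 9: N2 marks N1=suspect -> (suspect,v2)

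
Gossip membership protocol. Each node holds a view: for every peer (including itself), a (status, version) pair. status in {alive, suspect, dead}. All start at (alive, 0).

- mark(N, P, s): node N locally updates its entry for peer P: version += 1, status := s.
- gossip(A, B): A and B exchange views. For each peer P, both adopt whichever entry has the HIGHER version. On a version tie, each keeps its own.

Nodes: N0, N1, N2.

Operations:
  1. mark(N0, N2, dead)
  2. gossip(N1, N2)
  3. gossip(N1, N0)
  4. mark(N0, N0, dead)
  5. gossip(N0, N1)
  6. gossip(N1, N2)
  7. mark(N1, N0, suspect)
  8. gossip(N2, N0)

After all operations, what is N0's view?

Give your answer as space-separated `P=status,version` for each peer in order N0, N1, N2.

Answer: N0=dead,1 N1=alive,0 N2=dead,1

Derivation:
Op 1: N0 marks N2=dead -> (dead,v1)
Op 2: gossip N1<->N2 -> N1.N0=(alive,v0) N1.N1=(alive,v0) N1.N2=(alive,v0) | N2.N0=(alive,v0) N2.N1=(alive,v0) N2.N2=(alive,v0)
Op 3: gossip N1<->N0 -> N1.N0=(alive,v0) N1.N1=(alive,v0) N1.N2=(dead,v1) | N0.N0=(alive,v0) N0.N1=(alive,v0) N0.N2=(dead,v1)
Op 4: N0 marks N0=dead -> (dead,v1)
Op 5: gossip N0<->N1 -> N0.N0=(dead,v1) N0.N1=(alive,v0) N0.N2=(dead,v1) | N1.N0=(dead,v1) N1.N1=(alive,v0) N1.N2=(dead,v1)
Op 6: gossip N1<->N2 -> N1.N0=(dead,v1) N1.N1=(alive,v0) N1.N2=(dead,v1) | N2.N0=(dead,v1) N2.N1=(alive,v0) N2.N2=(dead,v1)
Op 7: N1 marks N0=suspect -> (suspect,v2)
Op 8: gossip N2<->N0 -> N2.N0=(dead,v1) N2.N1=(alive,v0) N2.N2=(dead,v1) | N0.N0=(dead,v1) N0.N1=(alive,v0) N0.N2=(dead,v1)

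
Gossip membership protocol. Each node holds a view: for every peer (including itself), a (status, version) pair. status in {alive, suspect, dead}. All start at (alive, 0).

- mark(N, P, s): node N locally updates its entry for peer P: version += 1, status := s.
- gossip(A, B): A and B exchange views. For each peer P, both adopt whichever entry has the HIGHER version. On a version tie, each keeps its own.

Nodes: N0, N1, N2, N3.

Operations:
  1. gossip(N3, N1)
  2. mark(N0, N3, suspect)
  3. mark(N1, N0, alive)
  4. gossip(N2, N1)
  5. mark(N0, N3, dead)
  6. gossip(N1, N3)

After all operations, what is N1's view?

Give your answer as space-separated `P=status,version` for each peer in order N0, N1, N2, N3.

Answer: N0=alive,1 N1=alive,0 N2=alive,0 N3=alive,0

Derivation:
Op 1: gossip N3<->N1 -> N3.N0=(alive,v0) N3.N1=(alive,v0) N3.N2=(alive,v0) N3.N3=(alive,v0) | N1.N0=(alive,v0) N1.N1=(alive,v0) N1.N2=(alive,v0) N1.N3=(alive,v0)
Op 2: N0 marks N3=suspect -> (suspect,v1)
Op 3: N1 marks N0=alive -> (alive,v1)
Op 4: gossip N2<->N1 -> N2.N0=(alive,v1) N2.N1=(alive,v0) N2.N2=(alive,v0) N2.N3=(alive,v0) | N1.N0=(alive,v1) N1.N1=(alive,v0) N1.N2=(alive,v0) N1.N3=(alive,v0)
Op 5: N0 marks N3=dead -> (dead,v2)
Op 6: gossip N1<->N3 -> N1.N0=(alive,v1) N1.N1=(alive,v0) N1.N2=(alive,v0) N1.N3=(alive,v0) | N3.N0=(alive,v1) N3.N1=(alive,v0) N3.N2=(alive,v0) N3.N3=(alive,v0)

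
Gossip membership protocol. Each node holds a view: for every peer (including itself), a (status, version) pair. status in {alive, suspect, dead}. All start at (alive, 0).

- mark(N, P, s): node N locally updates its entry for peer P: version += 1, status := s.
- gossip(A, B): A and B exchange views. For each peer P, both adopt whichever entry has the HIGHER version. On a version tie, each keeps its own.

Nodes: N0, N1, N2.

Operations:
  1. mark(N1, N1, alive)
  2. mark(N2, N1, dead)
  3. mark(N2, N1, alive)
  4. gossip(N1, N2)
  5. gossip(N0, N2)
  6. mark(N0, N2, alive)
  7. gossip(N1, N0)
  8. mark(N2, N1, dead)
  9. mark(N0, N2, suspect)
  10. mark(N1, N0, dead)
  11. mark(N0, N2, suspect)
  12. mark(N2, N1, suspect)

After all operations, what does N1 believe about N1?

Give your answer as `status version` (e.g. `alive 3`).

Op 1: N1 marks N1=alive -> (alive,v1)
Op 2: N2 marks N1=dead -> (dead,v1)
Op 3: N2 marks N1=alive -> (alive,v2)
Op 4: gossip N1<->N2 -> N1.N0=(alive,v0) N1.N1=(alive,v2) N1.N2=(alive,v0) | N2.N0=(alive,v0) N2.N1=(alive,v2) N2.N2=(alive,v0)
Op 5: gossip N0<->N2 -> N0.N0=(alive,v0) N0.N1=(alive,v2) N0.N2=(alive,v0) | N2.N0=(alive,v0) N2.N1=(alive,v2) N2.N2=(alive,v0)
Op 6: N0 marks N2=alive -> (alive,v1)
Op 7: gossip N1<->N0 -> N1.N0=(alive,v0) N1.N1=(alive,v2) N1.N2=(alive,v1) | N0.N0=(alive,v0) N0.N1=(alive,v2) N0.N2=(alive,v1)
Op 8: N2 marks N1=dead -> (dead,v3)
Op 9: N0 marks N2=suspect -> (suspect,v2)
Op 10: N1 marks N0=dead -> (dead,v1)
Op 11: N0 marks N2=suspect -> (suspect,v3)
Op 12: N2 marks N1=suspect -> (suspect,v4)

Answer: alive 2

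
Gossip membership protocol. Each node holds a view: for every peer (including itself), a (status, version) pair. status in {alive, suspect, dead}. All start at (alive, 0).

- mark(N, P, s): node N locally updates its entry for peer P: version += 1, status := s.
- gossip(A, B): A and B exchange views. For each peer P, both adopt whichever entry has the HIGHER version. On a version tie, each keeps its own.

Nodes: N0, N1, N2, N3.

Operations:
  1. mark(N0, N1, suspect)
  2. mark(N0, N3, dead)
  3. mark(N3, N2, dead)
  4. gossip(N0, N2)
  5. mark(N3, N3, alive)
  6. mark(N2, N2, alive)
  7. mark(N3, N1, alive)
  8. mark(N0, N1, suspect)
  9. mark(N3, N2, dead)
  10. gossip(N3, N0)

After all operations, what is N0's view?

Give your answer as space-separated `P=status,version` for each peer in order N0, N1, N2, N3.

Answer: N0=alive,0 N1=suspect,2 N2=dead,2 N3=dead,1

Derivation:
Op 1: N0 marks N1=suspect -> (suspect,v1)
Op 2: N0 marks N3=dead -> (dead,v1)
Op 3: N3 marks N2=dead -> (dead,v1)
Op 4: gossip N0<->N2 -> N0.N0=(alive,v0) N0.N1=(suspect,v1) N0.N2=(alive,v0) N0.N3=(dead,v1) | N2.N0=(alive,v0) N2.N1=(suspect,v1) N2.N2=(alive,v0) N2.N3=(dead,v1)
Op 5: N3 marks N3=alive -> (alive,v1)
Op 6: N2 marks N2=alive -> (alive,v1)
Op 7: N3 marks N1=alive -> (alive,v1)
Op 8: N0 marks N1=suspect -> (suspect,v2)
Op 9: N3 marks N2=dead -> (dead,v2)
Op 10: gossip N3<->N0 -> N3.N0=(alive,v0) N3.N1=(suspect,v2) N3.N2=(dead,v2) N3.N3=(alive,v1) | N0.N0=(alive,v0) N0.N1=(suspect,v2) N0.N2=(dead,v2) N0.N3=(dead,v1)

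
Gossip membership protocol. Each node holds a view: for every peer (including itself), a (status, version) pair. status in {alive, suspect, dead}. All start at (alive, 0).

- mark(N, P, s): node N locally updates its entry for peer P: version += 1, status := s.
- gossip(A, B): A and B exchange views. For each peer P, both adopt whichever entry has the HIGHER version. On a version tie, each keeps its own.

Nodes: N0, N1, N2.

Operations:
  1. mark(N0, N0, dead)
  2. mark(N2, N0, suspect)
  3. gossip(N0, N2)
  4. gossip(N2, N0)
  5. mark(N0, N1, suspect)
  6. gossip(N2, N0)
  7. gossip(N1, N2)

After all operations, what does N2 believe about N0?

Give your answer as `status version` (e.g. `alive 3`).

Answer: suspect 1

Derivation:
Op 1: N0 marks N0=dead -> (dead,v1)
Op 2: N2 marks N0=suspect -> (suspect,v1)
Op 3: gossip N0<->N2 -> N0.N0=(dead,v1) N0.N1=(alive,v0) N0.N2=(alive,v0) | N2.N0=(suspect,v1) N2.N1=(alive,v0) N2.N2=(alive,v0)
Op 4: gossip N2<->N0 -> N2.N0=(suspect,v1) N2.N1=(alive,v0) N2.N2=(alive,v0) | N0.N0=(dead,v1) N0.N1=(alive,v0) N0.N2=(alive,v0)
Op 5: N0 marks N1=suspect -> (suspect,v1)
Op 6: gossip N2<->N0 -> N2.N0=(suspect,v1) N2.N1=(suspect,v1) N2.N2=(alive,v0) | N0.N0=(dead,v1) N0.N1=(suspect,v1) N0.N2=(alive,v0)
Op 7: gossip N1<->N2 -> N1.N0=(suspect,v1) N1.N1=(suspect,v1) N1.N2=(alive,v0) | N2.N0=(suspect,v1) N2.N1=(suspect,v1) N2.N2=(alive,v0)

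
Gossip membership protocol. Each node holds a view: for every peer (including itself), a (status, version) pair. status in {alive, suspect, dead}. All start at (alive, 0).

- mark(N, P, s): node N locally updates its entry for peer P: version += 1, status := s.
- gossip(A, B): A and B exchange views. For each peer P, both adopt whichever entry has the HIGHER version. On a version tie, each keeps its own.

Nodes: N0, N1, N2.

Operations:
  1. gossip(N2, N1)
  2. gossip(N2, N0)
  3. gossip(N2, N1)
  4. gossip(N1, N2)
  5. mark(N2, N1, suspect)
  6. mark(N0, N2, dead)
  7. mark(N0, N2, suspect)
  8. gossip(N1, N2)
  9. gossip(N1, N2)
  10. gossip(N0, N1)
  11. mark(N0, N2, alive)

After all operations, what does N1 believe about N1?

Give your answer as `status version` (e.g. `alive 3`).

Answer: suspect 1

Derivation:
Op 1: gossip N2<->N1 -> N2.N0=(alive,v0) N2.N1=(alive,v0) N2.N2=(alive,v0) | N1.N0=(alive,v0) N1.N1=(alive,v0) N1.N2=(alive,v0)
Op 2: gossip N2<->N0 -> N2.N0=(alive,v0) N2.N1=(alive,v0) N2.N2=(alive,v0) | N0.N0=(alive,v0) N0.N1=(alive,v0) N0.N2=(alive,v0)
Op 3: gossip N2<->N1 -> N2.N0=(alive,v0) N2.N1=(alive,v0) N2.N2=(alive,v0) | N1.N0=(alive,v0) N1.N1=(alive,v0) N1.N2=(alive,v0)
Op 4: gossip N1<->N2 -> N1.N0=(alive,v0) N1.N1=(alive,v0) N1.N2=(alive,v0) | N2.N0=(alive,v0) N2.N1=(alive,v0) N2.N2=(alive,v0)
Op 5: N2 marks N1=suspect -> (suspect,v1)
Op 6: N0 marks N2=dead -> (dead,v1)
Op 7: N0 marks N2=suspect -> (suspect,v2)
Op 8: gossip N1<->N2 -> N1.N0=(alive,v0) N1.N1=(suspect,v1) N1.N2=(alive,v0) | N2.N0=(alive,v0) N2.N1=(suspect,v1) N2.N2=(alive,v0)
Op 9: gossip N1<->N2 -> N1.N0=(alive,v0) N1.N1=(suspect,v1) N1.N2=(alive,v0) | N2.N0=(alive,v0) N2.N1=(suspect,v1) N2.N2=(alive,v0)
Op 10: gossip N0<->N1 -> N0.N0=(alive,v0) N0.N1=(suspect,v1) N0.N2=(suspect,v2) | N1.N0=(alive,v0) N1.N1=(suspect,v1) N1.N2=(suspect,v2)
Op 11: N0 marks N2=alive -> (alive,v3)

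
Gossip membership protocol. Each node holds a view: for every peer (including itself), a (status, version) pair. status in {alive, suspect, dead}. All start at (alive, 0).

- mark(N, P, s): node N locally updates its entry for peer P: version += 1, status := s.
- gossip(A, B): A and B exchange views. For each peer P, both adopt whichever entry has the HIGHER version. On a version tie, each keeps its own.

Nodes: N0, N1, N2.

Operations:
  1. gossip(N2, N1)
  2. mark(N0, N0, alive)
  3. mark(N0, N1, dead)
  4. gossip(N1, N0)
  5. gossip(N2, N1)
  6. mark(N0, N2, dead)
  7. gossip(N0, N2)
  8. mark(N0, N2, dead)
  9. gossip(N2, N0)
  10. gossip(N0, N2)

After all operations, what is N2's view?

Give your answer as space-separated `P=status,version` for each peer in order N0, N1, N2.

Answer: N0=alive,1 N1=dead,1 N2=dead,2

Derivation:
Op 1: gossip N2<->N1 -> N2.N0=(alive,v0) N2.N1=(alive,v0) N2.N2=(alive,v0) | N1.N0=(alive,v0) N1.N1=(alive,v0) N1.N2=(alive,v0)
Op 2: N0 marks N0=alive -> (alive,v1)
Op 3: N0 marks N1=dead -> (dead,v1)
Op 4: gossip N1<->N0 -> N1.N0=(alive,v1) N1.N1=(dead,v1) N1.N2=(alive,v0) | N0.N0=(alive,v1) N0.N1=(dead,v1) N0.N2=(alive,v0)
Op 5: gossip N2<->N1 -> N2.N0=(alive,v1) N2.N1=(dead,v1) N2.N2=(alive,v0) | N1.N0=(alive,v1) N1.N1=(dead,v1) N1.N2=(alive,v0)
Op 6: N0 marks N2=dead -> (dead,v1)
Op 7: gossip N0<->N2 -> N0.N0=(alive,v1) N0.N1=(dead,v1) N0.N2=(dead,v1) | N2.N0=(alive,v1) N2.N1=(dead,v1) N2.N2=(dead,v1)
Op 8: N0 marks N2=dead -> (dead,v2)
Op 9: gossip N2<->N0 -> N2.N0=(alive,v1) N2.N1=(dead,v1) N2.N2=(dead,v2) | N0.N0=(alive,v1) N0.N1=(dead,v1) N0.N2=(dead,v2)
Op 10: gossip N0<->N2 -> N0.N0=(alive,v1) N0.N1=(dead,v1) N0.N2=(dead,v2) | N2.N0=(alive,v1) N2.N1=(dead,v1) N2.N2=(dead,v2)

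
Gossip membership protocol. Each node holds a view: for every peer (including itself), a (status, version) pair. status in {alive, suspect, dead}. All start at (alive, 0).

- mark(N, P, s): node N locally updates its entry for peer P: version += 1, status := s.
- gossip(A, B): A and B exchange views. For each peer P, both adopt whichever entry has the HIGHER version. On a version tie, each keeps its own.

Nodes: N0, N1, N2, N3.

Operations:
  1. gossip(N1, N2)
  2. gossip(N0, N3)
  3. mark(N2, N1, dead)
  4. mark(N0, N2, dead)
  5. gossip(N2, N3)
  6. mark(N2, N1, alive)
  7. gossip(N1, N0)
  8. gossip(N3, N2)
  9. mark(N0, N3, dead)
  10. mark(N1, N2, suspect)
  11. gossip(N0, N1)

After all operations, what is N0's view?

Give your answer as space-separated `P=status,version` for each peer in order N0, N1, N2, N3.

Op 1: gossip N1<->N2 -> N1.N0=(alive,v0) N1.N1=(alive,v0) N1.N2=(alive,v0) N1.N3=(alive,v0) | N2.N0=(alive,v0) N2.N1=(alive,v0) N2.N2=(alive,v0) N2.N3=(alive,v0)
Op 2: gossip N0<->N3 -> N0.N0=(alive,v0) N0.N1=(alive,v0) N0.N2=(alive,v0) N0.N3=(alive,v0) | N3.N0=(alive,v0) N3.N1=(alive,v0) N3.N2=(alive,v0) N3.N3=(alive,v0)
Op 3: N2 marks N1=dead -> (dead,v1)
Op 4: N0 marks N2=dead -> (dead,v1)
Op 5: gossip N2<->N3 -> N2.N0=(alive,v0) N2.N1=(dead,v1) N2.N2=(alive,v0) N2.N3=(alive,v0) | N3.N0=(alive,v0) N3.N1=(dead,v1) N3.N2=(alive,v0) N3.N3=(alive,v0)
Op 6: N2 marks N1=alive -> (alive,v2)
Op 7: gossip N1<->N0 -> N1.N0=(alive,v0) N1.N1=(alive,v0) N1.N2=(dead,v1) N1.N3=(alive,v0) | N0.N0=(alive,v0) N0.N1=(alive,v0) N0.N2=(dead,v1) N0.N3=(alive,v0)
Op 8: gossip N3<->N2 -> N3.N0=(alive,v0) N3.N1=(alive,v2) N3.N2=(alive,v0) N3.N3=(alive,v0) | N2.N0=(alive,v0) N2.N1=(alive,v2) N2.N2=(alive,v0) N2.N3=(alive,v0)
Op 9: N0 marks N3=dead -> (dead,v1)
Op 10: N1 marks N2=suspect -> (suspect,v2)
Op 11: gossip N0<->N1 -> N0.N0=(alive,v0) N0.N1=(alive,v0) N0.N2=(suspect,v2) N0.N3=(dead,v1) | N1.N0=(alive,v0) N1.N1=(alive,v0) N1.N2=(suspect,v2) N1.N3=(dead,v1)

Answer: N0=alive,0 N1=alive,0 N2=suspect,2 N3=dead,1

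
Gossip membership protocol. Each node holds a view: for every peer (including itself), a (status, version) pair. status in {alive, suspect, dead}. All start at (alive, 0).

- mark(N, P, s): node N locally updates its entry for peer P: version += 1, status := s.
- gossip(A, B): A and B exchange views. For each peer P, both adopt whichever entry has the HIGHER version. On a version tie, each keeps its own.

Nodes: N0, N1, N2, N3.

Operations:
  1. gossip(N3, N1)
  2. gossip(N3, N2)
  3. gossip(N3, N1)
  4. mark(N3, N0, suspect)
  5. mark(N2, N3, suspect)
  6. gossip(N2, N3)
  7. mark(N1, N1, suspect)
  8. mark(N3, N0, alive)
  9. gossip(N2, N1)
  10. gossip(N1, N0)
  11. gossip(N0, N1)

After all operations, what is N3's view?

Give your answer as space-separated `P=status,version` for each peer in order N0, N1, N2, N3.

Op 1: gossip N3<->N1 -> N3.N0=(alive,v0) N3.N1=(alive,v0) N3.N2=(alive,v0) N3.N3=(alive,v0) | N1.N0=(alive,v0) N1.N1=(alive,v0) N1.N2=(alive,v0) N1.N3=(alive,v0)
Op 2: gossip N3<->N2 -> N3.N0=(alive,v0) N3.N1=(alive,v0) N3.N2=(alive,v0) N3.N3=(alive,v0) | N2.N0=(alive,v0) N2.N1=(alive,v0) N2.N2=(alive,v0) N2.N3=(alive,v0)
Op 3: gossip N3<->N1 -> N3.N0=(alive,v0) N3.N1=(alive,v0) N3.N2=(alive,v0) N3.N3=(alive,v0) | N1.N0=(alive,v0) N1.N1=(alive,v0) N1.N2=(alive,v0) N1.N3=(alive,v0)
Op 4: N3 marks N0=suspect -> (suspect,v1)
Op 5: N2 marks N3=suspect -> (suspect,v1)
Op 6: gossip N2<->N3 -> N2.N0=(suspect,v1) N2.N1=(alive,v0) N2.N2=(alive,v0) N2.N3=(suspect,v1) | N3.N0=(suspect,v1) N3.N1=(alive,v0) N3.N2=(alive,v0) N3.N3=(suspect,v1)
Op 7: N1 marks N1=suspect -> (suspect,v1)
Op 8: N3 marks N0=alive -> (alive,v2)
Op 9: gossip N2<->N1 -> N2.N0=(suspect,v1) N2.N1=(suspect,v1) N2.N2=(alive,v0) N2.N3=(suspect,v1) | N1.N0=(suspect,v1) N1.N1=(suspect,v1) N1.N2=(alive,v0) N1.N3=(suspect,v1)
Op 10: gossip N1<->N0 -> N1.N0=(suspect,v1) N1.N1=(suspect,v1) N1.N2=(alive,v0) N1.N3=(suspect,v1) | N0.N0=(suspect,v1) N0.N1=(suspect,v1) N0.N2=(alive,v0) N0.N3=(suspect,v1)
Op 11: gossip N0<->N1 -> N0.N0=(suspect,v1) N0.N1=(suspect,v1) N0.N2=(alive,v0) N0.N3=(suspect,v1) | N1.N0=(suspect,v1) N1.N1=(suspect,v1) N1.N2=(alive,v0) N1.N3=(suspect,v1)

Answer: N0=alive,2 N1=alive,0 N2=alive,0 N3=suspect,1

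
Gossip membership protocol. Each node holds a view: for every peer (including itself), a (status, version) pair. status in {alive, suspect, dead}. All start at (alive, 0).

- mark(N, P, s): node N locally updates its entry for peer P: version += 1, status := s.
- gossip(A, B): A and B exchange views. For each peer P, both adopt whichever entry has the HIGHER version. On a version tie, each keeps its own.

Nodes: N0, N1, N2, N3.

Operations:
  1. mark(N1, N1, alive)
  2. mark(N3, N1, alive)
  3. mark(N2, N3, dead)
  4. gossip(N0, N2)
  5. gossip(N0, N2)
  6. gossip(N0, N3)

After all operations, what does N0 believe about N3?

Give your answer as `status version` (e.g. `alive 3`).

Op 1: N1 marks N1=alive -> (alive,v1)
Op 2: N3 marks N1=alive -> (alive,v1)
Op 3: N2 marks N3=dead -> (dead,v1)
Op 4: gossip N0<->N2 -> N0.N0=(alive,v0) N0.N1=(alive,v0) N0.N2=(alive,v0) N0.N3=(dead,v1) | N2.N0=(alive,v0) N2.N1=(alive,v0) N2.N2=(alive,v0) N2.N3=(dead,v1)
Op 5: gossip N0<->N2 -> N0.N0=(alive,v0) N0.N1=(alive,v0) N0.N2=(alive,v0) N0.N3=(dead,v1) | N2.N0=(alive,v0) N2.N1=(alive,v0) N2.N2=(alive,v0) N2.N3=(dead,v1)
Op 6: gossip N0<->N3 -> N0.N0=(alive,v0) N0.N1=(alive,v1) N0.N2=(alive,v0) N0.N3=(dead,v1) | N3.N0=(alive,v0) N3.N1=(alive,v1) N3.N2=(alive,v0) N3.N3=(dead,v1)

Answer: dead 1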